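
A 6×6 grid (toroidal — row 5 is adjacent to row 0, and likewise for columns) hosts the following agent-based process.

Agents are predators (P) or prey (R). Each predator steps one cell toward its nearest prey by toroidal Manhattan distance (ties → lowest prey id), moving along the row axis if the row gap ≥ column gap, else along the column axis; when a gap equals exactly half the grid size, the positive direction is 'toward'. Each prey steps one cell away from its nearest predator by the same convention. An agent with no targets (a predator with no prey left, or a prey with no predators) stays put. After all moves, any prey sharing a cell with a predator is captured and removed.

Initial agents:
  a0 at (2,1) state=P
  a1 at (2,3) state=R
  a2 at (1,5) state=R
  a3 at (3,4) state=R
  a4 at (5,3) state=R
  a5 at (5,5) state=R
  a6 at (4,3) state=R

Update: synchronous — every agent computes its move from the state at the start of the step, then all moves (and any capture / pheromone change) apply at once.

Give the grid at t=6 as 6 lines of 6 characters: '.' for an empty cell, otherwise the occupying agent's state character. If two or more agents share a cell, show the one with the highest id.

t=1: a0@(2,2):P a1@(2,4):R a2@(1,4):R a3@(3,3):R a4@(4,3):R a5@(4,5):R a6@(5,3):R
t=2: a0@(2,3):P a1@(2,5):R a2@(1,5):R a3@(4,3):R a4@(5,3):R a5@(4,4):R a6@(4,3):R
t=3: a0@(2,4):P a1@(2,0):R a2@(1,0):R a3@(5,3):R a4@(4,3):R a5@(5,4):R a6@(5,3):R
t=4: a0@(2,5):P a1@(2,1):R a2@(1,1):R a3@(4,3):R a4@(5,3):R a5@(4,4):R a6@(4,3):R
t=5: a0@(2,0):P a1@(2,2):R a2@(1,2):R a3@(5,3):R a4@(4,3):R a5@(5,4):R a6@(5,3):R
t=6: a0@(2,1):P a1@(2,3):R a2@(1,3):R a3@(4,3):R a4@(4,2):R a5@(4,4):R a6@(4,3):R

......
...R..
.P.R..
......
..RRR.
......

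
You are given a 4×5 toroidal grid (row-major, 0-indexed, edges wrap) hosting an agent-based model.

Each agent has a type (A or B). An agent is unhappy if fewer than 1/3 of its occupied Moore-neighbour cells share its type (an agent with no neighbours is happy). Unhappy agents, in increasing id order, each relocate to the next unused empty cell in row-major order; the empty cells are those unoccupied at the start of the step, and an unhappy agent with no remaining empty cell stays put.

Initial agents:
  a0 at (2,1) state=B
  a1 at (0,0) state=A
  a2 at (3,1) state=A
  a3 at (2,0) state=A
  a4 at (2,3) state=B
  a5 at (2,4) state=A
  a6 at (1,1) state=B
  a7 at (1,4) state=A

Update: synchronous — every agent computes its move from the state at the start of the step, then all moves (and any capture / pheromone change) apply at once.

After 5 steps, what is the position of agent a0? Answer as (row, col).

(2, 1)

t=1: a0@(2,1):B a1@(0,0):A a2@(3,1):A a3@(2,0):A a4@(0,1):B a5@(2,4):A a6@(1,1):B a7@(1,4):A
t=2: (unchanged — steady state)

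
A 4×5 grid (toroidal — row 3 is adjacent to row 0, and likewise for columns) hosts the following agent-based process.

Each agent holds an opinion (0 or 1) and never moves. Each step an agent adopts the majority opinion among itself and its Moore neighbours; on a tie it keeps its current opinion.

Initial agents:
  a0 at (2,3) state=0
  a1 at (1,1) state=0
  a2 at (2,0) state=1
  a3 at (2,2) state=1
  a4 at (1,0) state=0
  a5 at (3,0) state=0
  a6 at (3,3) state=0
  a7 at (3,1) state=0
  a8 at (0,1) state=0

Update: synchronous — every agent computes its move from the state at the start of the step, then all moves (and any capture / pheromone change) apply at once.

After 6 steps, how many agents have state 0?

t=1: a0@(2,3):0 a1@(1,1):0 a2@(2,0):0 a3@(2,2):0 a4@(1,0):0 a5@(3,0):0 a6@(3,3):0 a7@(3,1):0 a8@(0,1):0
t=2: (unchanged — steady state)

9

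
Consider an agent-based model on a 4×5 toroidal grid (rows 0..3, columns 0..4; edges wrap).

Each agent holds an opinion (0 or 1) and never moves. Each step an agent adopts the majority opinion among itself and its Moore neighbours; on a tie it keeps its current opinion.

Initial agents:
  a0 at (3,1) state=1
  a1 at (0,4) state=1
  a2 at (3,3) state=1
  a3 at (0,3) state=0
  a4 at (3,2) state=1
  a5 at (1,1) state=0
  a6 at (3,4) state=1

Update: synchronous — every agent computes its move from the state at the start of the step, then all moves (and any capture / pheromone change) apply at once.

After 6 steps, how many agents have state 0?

t=1: a0@(3,1):1 a1@(0,4):1 a2@(3,3):1 a3@(0,3):1 a4@(3,2):1 a5@(1,1):0 a6@(3,4):1
t=2: (unchanged — steady state)

1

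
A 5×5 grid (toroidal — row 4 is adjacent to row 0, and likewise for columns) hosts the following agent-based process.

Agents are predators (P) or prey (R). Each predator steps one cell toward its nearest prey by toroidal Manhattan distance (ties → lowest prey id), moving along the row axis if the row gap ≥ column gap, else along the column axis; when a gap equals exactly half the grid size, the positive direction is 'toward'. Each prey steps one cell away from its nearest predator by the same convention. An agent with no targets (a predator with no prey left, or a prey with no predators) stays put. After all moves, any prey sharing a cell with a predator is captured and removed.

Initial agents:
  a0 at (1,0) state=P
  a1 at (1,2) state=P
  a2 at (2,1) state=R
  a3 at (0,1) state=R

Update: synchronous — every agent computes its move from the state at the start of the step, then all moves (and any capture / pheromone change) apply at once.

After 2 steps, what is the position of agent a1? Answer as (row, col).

t=1: a0@(2,0):P a1@(2,2):P a2@(3,1):R a3@(4,1):R
t=2: a0@(3,0):P a1@(3,2):P a2@(4,1):R a3@(0,1):R

(3, 2)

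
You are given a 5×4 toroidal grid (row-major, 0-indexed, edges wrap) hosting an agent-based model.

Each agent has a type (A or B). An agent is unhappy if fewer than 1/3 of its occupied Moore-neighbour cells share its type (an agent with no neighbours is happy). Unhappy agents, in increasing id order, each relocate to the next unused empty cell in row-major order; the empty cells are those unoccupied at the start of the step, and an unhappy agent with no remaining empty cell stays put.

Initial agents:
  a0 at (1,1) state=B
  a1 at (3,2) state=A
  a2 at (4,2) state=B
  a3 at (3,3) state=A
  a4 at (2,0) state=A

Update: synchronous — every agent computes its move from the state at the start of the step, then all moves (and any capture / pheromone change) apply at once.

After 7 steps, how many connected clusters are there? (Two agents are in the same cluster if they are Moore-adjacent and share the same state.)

2

t=1: a0@(0,0):B a1@(3,2):A a2@(0,1):B a3@(3,3):A a4@(2,0):A
t=2: (unchanged — steady state)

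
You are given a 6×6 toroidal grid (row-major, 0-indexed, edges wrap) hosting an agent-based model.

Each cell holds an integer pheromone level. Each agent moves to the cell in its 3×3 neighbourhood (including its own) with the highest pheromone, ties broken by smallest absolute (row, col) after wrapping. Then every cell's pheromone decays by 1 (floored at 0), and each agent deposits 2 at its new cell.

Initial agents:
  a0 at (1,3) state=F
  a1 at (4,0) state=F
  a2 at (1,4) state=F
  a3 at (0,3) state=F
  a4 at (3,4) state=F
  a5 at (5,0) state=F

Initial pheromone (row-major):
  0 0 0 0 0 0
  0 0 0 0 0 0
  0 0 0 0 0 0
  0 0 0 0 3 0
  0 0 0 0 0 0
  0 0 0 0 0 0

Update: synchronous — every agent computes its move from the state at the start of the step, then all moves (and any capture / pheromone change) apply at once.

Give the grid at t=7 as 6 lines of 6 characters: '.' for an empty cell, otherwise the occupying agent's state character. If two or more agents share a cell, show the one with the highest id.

F.F...
......
......
F...F.
......
......

t=1: a0@(0,2) a1@(3,0) a2@(0,3) a3@(0,2) a4@(3,4) a5@(0,0) | pheromone: 2 0 4 2 0 0 / 0 0 0 0 0 0 / 0 0 0 0 0 0 / 2 0 0 0 4 0 / 0 0 0 0 0 0 / 0 0 0 0 0 0
t=2: a0@(0,2) a1@(3,0) a2@(0,2) a3@(0,2) a4@(3,4) a5@(0,0) | pheromone: 3 0 9 1 0 0 / 0 0 0 0 0 0 / 0 0 0 0 0 0 / 3 0 0 0 5 0 / 0 0 0 0 0 0 / 0 0 0 0 0 0
t=3: a0@(0,2) a1@(3,0) a2@(0,2) a3@(0,2) a4@(3,4) a5@(0,0) | pheromone: 4 0 14 0 0 0 / 0 0 0 0 0 0 / 0 0 0 0 0 0 / 4 0 0 0 6 0 / 0 0 0 0 0 0 / 0 0 0 0 0 0
t=4: a0@(0,2) a1@(3,0) a2@(0,2) a3@(0,2) a4@(3,4) a5@(0,0) | pheromone: 5 0 19 0 0 0 / 0 0 0 0 0 0 / 0 0 0 0 0 0 / 5 0 0 0 7 0 / 0 0 0 0 0 0 / 0 0 0 0 0 0
t=5: a0@(0,2) a1@(3,0) a2@(0,2) a3@(0,2) a4@(3,4) a5@(0,0) | pheromone: 6 0 24 0 0 0 / 0 0 0 0 0 0 / 0 0 0 0 0 0 / 6 0 0 0 8 0 / 0 0 0 0 0 0 / 0 0 0 0 0 0
t=6: a0@(0,2) a1@(3,0) a2@(0,2) a3@(0,2) a4@(3,4) a5@(0,0) | pheromone: 7 0 29 0 0 0 / 0 0 0 0 0 0 / 0 0 0 0 0 0 / 7 0 0 0 9 0 / 0 0 0 0 0 0 / 0 0 0 0 0 0
t=7: a0@(0,2) a1@(3,0) a2@(0,2) a3@(0,2) a4@(3,4) a5@(0,0) | pheromone: 8 0 34 0 0 0 / 0 0 0 0 0 0 / 0 0 0 0 0 0 / 8 0 0 0 10 0 / 0 0 0 0 0 0 / 0 0 0 0 0 0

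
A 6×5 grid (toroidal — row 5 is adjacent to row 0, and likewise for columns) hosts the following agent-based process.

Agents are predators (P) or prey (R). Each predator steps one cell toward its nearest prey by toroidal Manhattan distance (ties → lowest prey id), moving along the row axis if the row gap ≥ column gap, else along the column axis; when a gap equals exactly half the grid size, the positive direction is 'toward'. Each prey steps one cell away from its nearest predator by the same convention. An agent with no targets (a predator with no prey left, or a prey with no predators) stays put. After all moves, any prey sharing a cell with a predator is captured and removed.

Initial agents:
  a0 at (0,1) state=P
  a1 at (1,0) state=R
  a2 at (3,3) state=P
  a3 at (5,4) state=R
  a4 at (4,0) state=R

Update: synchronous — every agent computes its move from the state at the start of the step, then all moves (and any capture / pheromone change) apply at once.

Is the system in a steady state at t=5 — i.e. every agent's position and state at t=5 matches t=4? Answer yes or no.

no

t=1: a0@(1,1):P a1@(2,0):R a2@(4,3):P a3@(5,3):R a4@(3,0):R
t=2: a0@(2,1):P a1@(3,0):R a2@(5,3):P a3@(0,3):R a4@(4,0):R
t=3: a0@(3,1):P a1@(4,0):R a2@(0,3):P a3@(1,3):R a4@(5,0):R
t=4: a0@(4,1):P a1@(5,0):R a2@(1,3):P a3@(2,3):R a4@(0,0):R
t=5: a0@(5,1):P a1@(0,0):R a2@(2,3):P a3@(3,3):R a4@(1,0):R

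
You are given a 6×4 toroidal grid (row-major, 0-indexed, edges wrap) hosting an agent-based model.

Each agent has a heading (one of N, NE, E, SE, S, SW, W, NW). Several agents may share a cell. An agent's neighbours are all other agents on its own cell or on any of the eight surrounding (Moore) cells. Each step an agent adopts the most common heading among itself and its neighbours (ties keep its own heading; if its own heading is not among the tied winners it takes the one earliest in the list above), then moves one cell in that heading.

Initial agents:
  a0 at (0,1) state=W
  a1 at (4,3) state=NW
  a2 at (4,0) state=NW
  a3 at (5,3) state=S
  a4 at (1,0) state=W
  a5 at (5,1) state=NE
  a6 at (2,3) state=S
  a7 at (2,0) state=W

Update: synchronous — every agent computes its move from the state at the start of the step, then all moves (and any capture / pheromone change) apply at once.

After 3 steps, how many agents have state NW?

t=1: a0@(0,0):W a1@(3,2):NW a2@(3,3):NW a3@(4,2):NW a4@(1,3):W a5@(4,2):NE a6@(2,2):W a7@(2,3):W
t=2: a0@(0,3):W a1@(2,1):NW a2@(2,2):NW a3@(3,1):NW a4@(1,2):W a5@(3,1):NW a6@(2,1):W a7@(2,2):W
t=3: a0@(0,2):W a1@(1,0):NW a2@(1,1):NW a3@(2,0):NW a4@(1,1):W a5@(2,0):NW a6@(1,0):NW a7@(1,1):NW

6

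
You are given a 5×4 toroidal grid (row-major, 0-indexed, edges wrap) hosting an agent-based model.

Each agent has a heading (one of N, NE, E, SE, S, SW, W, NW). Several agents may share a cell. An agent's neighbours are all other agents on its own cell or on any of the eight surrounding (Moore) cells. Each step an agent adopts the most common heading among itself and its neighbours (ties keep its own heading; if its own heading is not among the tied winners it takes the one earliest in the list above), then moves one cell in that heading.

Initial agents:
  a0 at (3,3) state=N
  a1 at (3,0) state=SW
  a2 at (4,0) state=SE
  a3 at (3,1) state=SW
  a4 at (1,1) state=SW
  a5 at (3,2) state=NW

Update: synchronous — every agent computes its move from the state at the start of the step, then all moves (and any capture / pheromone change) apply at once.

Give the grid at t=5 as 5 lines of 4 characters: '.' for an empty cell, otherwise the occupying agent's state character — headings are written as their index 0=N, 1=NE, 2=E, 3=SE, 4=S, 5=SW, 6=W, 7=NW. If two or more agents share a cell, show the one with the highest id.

....
5...
.5..
5..5
5..5

t=1: a0@(2,3):N a1@(4,3):SW a2@(0,3):SW a3@(4,0):SW a4@(2,0):SW a5@(2,1):NW
t=2: a0@(1,3):N a1@(0,2):SW a2@(1,2):SW a3@(0,3):SW a4@(3,3):SW a5@(1,0):NW
t=3: a0@(2,2):SW a1@(1,1):SW a2@(2,1):SW a3@(1,2):SW a4@(4,2):SW a5@(0,3):NW
t=4: a0@(3,1):SW a1@(2,0):SW a2@(3,0):SW a3@(2,1):SW a4@(0,1):SW a5@(1,2):SW
t=5: a0@(4,0):SW a1@(3,3):SW a2@(4,3):SW a3@(3,0):SW a4@(1,0):SW a5@(2,1):SW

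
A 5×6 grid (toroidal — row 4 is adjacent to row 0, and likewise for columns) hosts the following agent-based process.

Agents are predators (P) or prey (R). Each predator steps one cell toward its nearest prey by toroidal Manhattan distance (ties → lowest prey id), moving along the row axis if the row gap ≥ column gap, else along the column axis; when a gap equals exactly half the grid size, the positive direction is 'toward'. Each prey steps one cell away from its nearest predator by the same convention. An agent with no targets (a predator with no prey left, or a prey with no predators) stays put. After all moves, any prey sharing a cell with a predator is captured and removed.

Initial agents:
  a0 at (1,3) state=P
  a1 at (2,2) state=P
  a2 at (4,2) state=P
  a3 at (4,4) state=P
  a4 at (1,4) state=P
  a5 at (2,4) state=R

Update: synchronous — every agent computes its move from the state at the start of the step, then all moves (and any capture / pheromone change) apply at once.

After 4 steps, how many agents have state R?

0

t=1: a0@(2,3):P a1@(2,3):P a2@(3,2):P a3@(3,4):P a4@(2,4):P
t=2: (unchanged — steady state)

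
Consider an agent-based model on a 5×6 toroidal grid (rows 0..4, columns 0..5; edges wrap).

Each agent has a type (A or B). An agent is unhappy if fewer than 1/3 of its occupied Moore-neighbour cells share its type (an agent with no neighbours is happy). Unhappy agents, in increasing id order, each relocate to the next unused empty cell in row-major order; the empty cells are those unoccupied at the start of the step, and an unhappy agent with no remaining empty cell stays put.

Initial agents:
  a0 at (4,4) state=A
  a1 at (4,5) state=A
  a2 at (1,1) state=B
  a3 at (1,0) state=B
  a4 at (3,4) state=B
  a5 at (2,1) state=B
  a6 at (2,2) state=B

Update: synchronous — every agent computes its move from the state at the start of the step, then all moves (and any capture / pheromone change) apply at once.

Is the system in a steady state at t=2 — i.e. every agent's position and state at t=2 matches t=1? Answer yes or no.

t=1: a0@(4,4):A a1@(4,5):A a2@(1,1):B a3@(1,0):B a4@(0,0):B a5@(2,1):B a6@(2,2):B
t=2: (unchanged — steady state)

yes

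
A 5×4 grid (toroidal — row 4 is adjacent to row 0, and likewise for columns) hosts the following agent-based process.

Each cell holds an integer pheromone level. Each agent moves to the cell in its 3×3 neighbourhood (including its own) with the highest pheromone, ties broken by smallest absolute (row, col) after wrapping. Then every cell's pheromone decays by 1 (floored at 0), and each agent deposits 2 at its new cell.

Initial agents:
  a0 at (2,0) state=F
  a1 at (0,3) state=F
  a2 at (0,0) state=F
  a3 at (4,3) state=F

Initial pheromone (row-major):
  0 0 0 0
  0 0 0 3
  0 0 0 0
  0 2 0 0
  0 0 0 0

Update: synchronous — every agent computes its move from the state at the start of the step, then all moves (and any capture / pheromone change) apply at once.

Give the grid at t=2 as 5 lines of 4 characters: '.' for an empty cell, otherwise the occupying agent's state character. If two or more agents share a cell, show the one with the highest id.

t=1: a0@(1,3) a1@(1,3) a2@(1,3) a3@(0,0) | pheromone: 2 0 0 0 / 0 0 0 8 / 0 0 0 0 / 0 1 0 0 / 0 0 0 0
t=2: a0@(1,3) a1@(1,3) a2@(1,3) a3@(1,3) | pheromone: 1 0 0 0 / 0 0 0 15 / 0 0 0 0 / 0 0 0 0 / 0 0 0 0

....
...F
....
....
....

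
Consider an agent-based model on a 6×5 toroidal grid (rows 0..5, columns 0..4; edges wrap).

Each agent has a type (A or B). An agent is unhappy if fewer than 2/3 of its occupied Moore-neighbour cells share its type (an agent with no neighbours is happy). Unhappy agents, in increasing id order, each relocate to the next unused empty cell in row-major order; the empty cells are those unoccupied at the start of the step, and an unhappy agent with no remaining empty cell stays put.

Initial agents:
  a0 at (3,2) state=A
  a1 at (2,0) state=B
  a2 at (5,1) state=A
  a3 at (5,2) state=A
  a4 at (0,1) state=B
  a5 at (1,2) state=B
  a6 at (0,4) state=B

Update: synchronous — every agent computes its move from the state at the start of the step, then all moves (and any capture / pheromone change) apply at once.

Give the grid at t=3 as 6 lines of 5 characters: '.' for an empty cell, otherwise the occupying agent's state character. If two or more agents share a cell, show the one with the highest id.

B.ABA
..BB.
.....
..A..
.....
.....

t=1: a0@(3,2):A a1@(2,0):B a2@(0,0):A a3@(0,2):A a4@(0,3):B a5@(1,2):B a6@(0,4):B
t=2: a0@(3,2):A a1@(2,0):B a2@(0,1):A a3@(1,0):A a4@(0,3):B a5@(1,1):B a6@(1,3):B
t=3: a0@(3,2):A a1@(0,0):B a2@(0,2):A a3@(0,4):A a4@(0,3):B a5@(1,2):B a6@(1,3):B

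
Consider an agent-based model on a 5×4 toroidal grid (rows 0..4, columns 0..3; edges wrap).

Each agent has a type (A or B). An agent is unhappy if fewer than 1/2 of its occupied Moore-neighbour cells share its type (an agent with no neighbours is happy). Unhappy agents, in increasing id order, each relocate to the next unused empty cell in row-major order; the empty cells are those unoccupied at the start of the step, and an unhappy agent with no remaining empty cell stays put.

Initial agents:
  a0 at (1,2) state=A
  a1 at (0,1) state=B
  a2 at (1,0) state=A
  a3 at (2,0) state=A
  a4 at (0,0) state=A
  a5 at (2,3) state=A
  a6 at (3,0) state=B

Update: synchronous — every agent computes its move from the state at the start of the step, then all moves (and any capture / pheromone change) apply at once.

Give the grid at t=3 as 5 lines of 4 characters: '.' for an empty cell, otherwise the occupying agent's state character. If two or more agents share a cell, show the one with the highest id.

t=1: a0@(1,2):A a1@(0,2):B a2@(1,0):A a3@(2,0):A a4@(0,0):A a5@(2,3):A a6@(0,3):B
t=2: a0@(0,1):A a1@(0,2):B a2@(1,0):A a3@(2,0):A a4@(0,0):A a5@(2,3):A a6@(1,1):B
t=3: a0@(0,1):A a1@(0,2):B a2@(1,0):A a3@(2,0):A a4@(0,0):A a5@(2,3):A a6@(0,3):B

AABB
A...
A..A
....
....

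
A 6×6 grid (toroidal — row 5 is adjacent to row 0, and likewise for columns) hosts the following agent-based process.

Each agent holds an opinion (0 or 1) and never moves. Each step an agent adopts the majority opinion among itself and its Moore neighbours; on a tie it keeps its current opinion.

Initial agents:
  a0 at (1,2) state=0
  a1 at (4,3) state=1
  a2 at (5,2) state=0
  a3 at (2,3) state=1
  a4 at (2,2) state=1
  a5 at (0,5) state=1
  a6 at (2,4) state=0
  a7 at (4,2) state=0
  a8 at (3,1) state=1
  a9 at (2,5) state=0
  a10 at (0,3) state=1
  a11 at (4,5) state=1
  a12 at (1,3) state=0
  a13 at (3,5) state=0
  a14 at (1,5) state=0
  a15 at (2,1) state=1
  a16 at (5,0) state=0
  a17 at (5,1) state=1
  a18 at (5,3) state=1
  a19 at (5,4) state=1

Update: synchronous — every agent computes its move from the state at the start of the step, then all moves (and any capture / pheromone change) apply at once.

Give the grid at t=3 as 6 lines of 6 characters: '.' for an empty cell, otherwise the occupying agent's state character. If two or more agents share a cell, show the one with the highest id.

t=1: a0@(1,2):1 a1@(4,3):1 a2@(5,2):1 a3@(2,3):0 a4@(2,2):1 a5@(0,5):1 a6@(2,4):0 a7@(4,2):1 a8@(3,1):1 a9@(2,5):0 a10@(0,3):1 a11@(4,5):1 a12@(1,3):0 a13@(3,5):0 a14@(1,5):0 a15@(2,1):1 a16@(5,0):1 a17@(5,1):0 a18@(5,3):1 a19@(5,4):1
t=2: a0@(1,2):1 a1@(4,3):1 a2@(5,2):1 a3@(2,3):0 a4@(2,2):1 a5@(0,5):1 a6@(2,4):0 a7@(4,2):1 a8@(3,1):1 a9@(2,5):0 a10@(0,3):1 a11@(4,5):1 a12@(1,3):0 a13@(3,5):0 a14@(1,5):0 a15@(2,1):1 a16@(5,0):1 a17@(5,1):1 a18@(5,3):1 a19@(5,4):1
t=3: (unchanged — steady state)

...1.1
..10.0
.11000
.1...0
..11.1
11111.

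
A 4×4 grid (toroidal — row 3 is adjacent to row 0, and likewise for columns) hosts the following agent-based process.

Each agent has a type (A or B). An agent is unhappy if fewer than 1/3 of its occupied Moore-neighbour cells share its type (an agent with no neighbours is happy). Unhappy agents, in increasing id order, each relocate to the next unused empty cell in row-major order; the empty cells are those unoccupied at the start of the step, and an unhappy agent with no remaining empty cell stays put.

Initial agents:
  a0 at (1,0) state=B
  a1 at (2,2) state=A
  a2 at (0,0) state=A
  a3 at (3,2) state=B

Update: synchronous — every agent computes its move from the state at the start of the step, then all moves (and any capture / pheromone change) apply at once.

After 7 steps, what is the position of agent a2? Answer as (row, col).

(0, 3)

t=1: a0@(0,1):B a1@(0,2):A a2@(0,3):A a3@(1,1):B
t=2: (unchanged — steady state)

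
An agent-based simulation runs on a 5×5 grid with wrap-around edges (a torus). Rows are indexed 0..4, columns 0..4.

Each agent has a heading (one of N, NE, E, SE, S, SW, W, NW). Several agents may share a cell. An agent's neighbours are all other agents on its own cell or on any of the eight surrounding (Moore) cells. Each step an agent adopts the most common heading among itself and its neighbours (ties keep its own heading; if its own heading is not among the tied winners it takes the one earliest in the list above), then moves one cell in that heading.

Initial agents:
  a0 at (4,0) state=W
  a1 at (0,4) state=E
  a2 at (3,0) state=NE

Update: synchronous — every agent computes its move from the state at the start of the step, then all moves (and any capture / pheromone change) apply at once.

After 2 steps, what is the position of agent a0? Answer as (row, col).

t=1: a0@(4,4):W a1@(0,0):E a2@(2,1):NE
t=2: a0@(4,3):W a1@(0,1):E a2@(1,2):NE

(4, 3)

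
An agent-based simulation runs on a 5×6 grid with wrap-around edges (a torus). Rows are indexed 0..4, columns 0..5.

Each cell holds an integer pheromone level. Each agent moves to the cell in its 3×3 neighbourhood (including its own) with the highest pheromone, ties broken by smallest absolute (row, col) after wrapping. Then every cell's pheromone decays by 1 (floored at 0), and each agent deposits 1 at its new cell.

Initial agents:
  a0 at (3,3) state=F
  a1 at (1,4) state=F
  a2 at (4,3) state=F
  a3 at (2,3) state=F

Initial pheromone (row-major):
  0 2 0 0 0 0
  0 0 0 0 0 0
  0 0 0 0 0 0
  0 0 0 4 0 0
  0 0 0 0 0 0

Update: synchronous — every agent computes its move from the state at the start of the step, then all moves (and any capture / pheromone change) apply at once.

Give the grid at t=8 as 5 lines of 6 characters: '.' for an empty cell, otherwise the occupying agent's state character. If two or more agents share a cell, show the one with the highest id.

t=1: a0@(3,3) a1@(0,3) a2@(3,3) a3@(3,3) | pheromone: 0 1 0 1 0 0 / 0 0 0 0 0 0 / 0 0 0 0 0 0 / 0 0 0 6 0 0 / 0 0 0 0 0 0
t=2: a0@(3,3) a1@(0,3) a2@(3,3) a3@(3,3) | pheromone: 0 0 0 1 0 0 / 0 0 0 0 0 0 / 0 0 0 0 0 0 / 0 0 0 8 0 0 / 0 0 0 0 0 0
t=3: a0@(3,3) a1@(0,3) a2@(3,3) a3@(3,3) | pheromone: 0 0 0 1 0 0 / 0 0 0 0 0 0 / 0 0 0 0 0 0 / 0 0 0 10 0 0 / 0 0 0 0 0 0
t=4: a0@(3,3) a1@(0,3) a2@(3,3) a3@(3,3) | pheromone: 0 0 0 1 0 0 / 0 0 0 0 0 0 / 0 0 0 0 0 0 / 0 0 0 12 0 0 / 0 0 0 0 0 0
t=5: a0@(3,3) a1@(0,3) a2@(3,3) a3@(3,3) | pheromone: 0 0 0 1 0 0 / 0 0 0 0 0 0 / 0 0 0 0 0 0 / 0 0 0 14 0 0 / 0 0 0 0 0 0
t=6: a0@(3,3) a1@(0,3) a2@(3,3) a3@(3,3) | pheromone: 0 0 0 1 0 0 / 0 0 0 0 0 0 / 0 0 0 0 0 0 / 0 0 0 16 0 0 / 0 0 0 0 0 0
t=7: a0@(3,3) a1@(0,3) a2@(3,3) a3@(3,3) | pheromone: 0 0 0 1 0 0 / 0 0 0 0 0 0 / 0 0 0 0 0 0 / 0 0 0 18 0 0 / 0 0 0 0 0 0
t=8: a0@(3,3) a1@(0,3) a2@(3,3) a3@(3,3) | pheromone: 0 0 0 1 0 0 / 0 0 0 0 0 0 / 0 0 0 0 0 0 / 0 0 0 20 0 0 / 0 0 0 0 0 0

...F..
......
......
...F..
......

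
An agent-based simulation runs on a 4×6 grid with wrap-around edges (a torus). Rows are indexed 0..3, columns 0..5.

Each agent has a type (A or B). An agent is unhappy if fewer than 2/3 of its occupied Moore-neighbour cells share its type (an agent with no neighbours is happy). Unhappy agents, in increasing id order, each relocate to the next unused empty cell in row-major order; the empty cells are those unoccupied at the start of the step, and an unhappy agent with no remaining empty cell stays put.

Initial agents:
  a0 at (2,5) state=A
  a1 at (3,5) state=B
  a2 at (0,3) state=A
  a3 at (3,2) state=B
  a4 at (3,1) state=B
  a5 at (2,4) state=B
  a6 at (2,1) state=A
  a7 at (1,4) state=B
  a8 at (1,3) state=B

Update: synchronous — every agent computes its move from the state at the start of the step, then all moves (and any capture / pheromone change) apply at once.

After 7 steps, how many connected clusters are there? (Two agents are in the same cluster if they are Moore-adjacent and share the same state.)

t=1: a0@(0,0):A a1@(0,1):B a2@(0,2):A a3@(0,4):B a4@(0,5):B a5@(2,4):B a6@(1,0):A a7@(1,1):B a8@(1,3):B
t=2: a0@(0,3):A a1@(1,2):B a2@(1,4):A a3@(0,4):B a4@(1,5):B a5@(2,4):B a6@(2,0):A a7@(2,1):B a8@(1,3):B
t=3: a0@(0,0):A a1@(1,2):B a2@(0,1):A a3@(0,2):B a4@(0,5):B a5@(2,4):B a6@(1,0):A a7@(1,1):B a8@(2,2):B
t=4: a0@(0,3):A a1@(1,2):B a2@(0,4):A a3@(0,2):B a4@(1,3):B a5@(2,4):B a6@(1,4):A a7@(1,5):B a8@(2,2):B
t=5: a0@(0,0):A a1@(1,2):B a2@(0,1):A a3@(0,2):B a4@(0,5):B a5@(2,4):B a6@(1,0):A a7@(1,1):B a8@(2,2):B
t=6: a0@(0,3):A a1@(1,2):B a2@(0,4):A a3@(0,2):B a4@(1,3):B a5@(2,4):B a6@(1,4):A a7@(1,5):B a8@(2,2):B
t=7: a0@(0,0):A a1@(1,2):B a2@(0,1):A a3@(0,2):B a4@(0,5):B a5@(2,4):B a6@(1,0):A a7@(1,1):B a8@(2,2):B

4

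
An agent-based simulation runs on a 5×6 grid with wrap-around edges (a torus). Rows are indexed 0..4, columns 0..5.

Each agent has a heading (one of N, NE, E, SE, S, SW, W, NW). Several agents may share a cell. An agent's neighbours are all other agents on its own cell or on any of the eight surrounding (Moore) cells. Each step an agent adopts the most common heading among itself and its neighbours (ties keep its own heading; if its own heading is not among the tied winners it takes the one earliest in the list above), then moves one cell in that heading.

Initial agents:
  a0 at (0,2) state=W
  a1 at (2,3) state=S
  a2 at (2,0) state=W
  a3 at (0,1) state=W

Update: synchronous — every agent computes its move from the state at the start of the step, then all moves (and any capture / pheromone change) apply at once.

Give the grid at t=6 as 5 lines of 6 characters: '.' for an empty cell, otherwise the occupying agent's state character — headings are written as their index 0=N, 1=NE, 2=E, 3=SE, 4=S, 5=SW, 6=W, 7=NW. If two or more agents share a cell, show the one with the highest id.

.66...
.6....
6.....
......
......

t=1: a0@(0,1):W a1@(3,3):S a2@(2,5):W a3@(0,0):W
t=2: a0@(0,0):W a1@(4,3):S a2@(2,4):W a3@(0,5):W
t=3: a0@(0,5):W a1@(0,3):S a2@(2,3):W a3@(0,4):W
t=4: a0@(0,4):W a1@(1,3):S a2@(2,2):W a3@(0,3):W
t=5: a0@(0,3):W a1@(1,2):W a2@(2,1):W a3@(0,2):W
t=6: a0@(0,2):W a1@(1,1):W a2@(2,0):W a3@(0,1):W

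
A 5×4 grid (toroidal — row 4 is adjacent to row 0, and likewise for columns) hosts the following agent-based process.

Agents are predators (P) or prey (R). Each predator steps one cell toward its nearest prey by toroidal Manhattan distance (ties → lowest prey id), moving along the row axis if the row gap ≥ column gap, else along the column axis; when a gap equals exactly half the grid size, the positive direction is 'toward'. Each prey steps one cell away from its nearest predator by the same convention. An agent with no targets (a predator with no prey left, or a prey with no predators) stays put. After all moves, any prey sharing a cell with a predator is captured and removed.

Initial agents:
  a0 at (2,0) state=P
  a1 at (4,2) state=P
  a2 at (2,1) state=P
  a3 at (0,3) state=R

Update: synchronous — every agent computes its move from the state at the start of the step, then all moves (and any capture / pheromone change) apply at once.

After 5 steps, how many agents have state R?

t=1: a0@(1,0):P a1@(0,2):P a2@(1,1):P a3@(1,3):R
t=2: a0@(1,3):P a1@(1,2):P a2@(1,2):P
t=3: (unchanged — steady state)

0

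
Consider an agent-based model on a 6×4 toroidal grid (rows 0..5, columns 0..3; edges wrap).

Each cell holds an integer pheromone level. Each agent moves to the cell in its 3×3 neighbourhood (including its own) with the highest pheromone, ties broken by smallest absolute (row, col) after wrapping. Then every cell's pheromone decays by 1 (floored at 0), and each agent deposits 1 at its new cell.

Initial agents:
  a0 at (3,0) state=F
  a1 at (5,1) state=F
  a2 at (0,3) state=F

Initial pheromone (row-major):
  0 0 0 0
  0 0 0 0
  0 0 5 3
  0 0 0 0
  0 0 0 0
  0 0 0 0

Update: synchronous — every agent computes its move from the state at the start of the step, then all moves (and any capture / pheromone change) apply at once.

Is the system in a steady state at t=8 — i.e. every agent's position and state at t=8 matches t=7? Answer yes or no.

t=1: a0@(2,3) a1@(0,0) a2@(0,0) | pheromone: 2 0 0 0 / 0 0 0 0 / 0 0 4 3 / 0 0 0 0 / 0 0 0 0 / 0 0 0 0
t=2: a0@(2,2) a1@(0,0) a2@(0,0) | pheromone: 3 0 0 0 / 0 0 0 0 / 0 0 4 2 / 0 0 0 0 / 0 0 0 0 / 0 0 0 0
t=3: a0@(2,2) a1@(0,0) a2@(0,0) | pheromone: 4 0 0 0 / 0 0 0 0 / 0 0 4 1 / 0 0 0 0 / 0 0 0 0 / 0 0 0 0
t=4: a0@(2,2) a1@(0,0) a2@(0,0) | pheromone: 5 0 0 0 / 0 0 0 0 / 0 0 4 0 / 0 0 0 0 / 0 0 0 0 / 0 0 0 0
t=5: a0@(2,2) a1@(0,0) a2@(0,0) | pheromone: 6 0 0 0 / 0 0 0 0 / 0 0 4 0 / 0 0 0 0 / 0 0 0 0 / 0 0 0 0
t=6: a0@(2,2) a1@(0,0) a2@(0,0) | pheromone: 7 0 0 0 / 0 0 0 0 / 0 0 4 0 / 0 0 0 0 / 0 0 0 0 / 0 0 0 0
t=7: a0@(2,2) a1@(0,0) a2@(0,0) | pheromone: 8 0 0 0 / 0 0 0 0 / 0 0 4 0 / 0 0 0 0 / 0 0 0 0 / 0 0 0 0
t=8: a0@(2,2) a1@(0,0) a2@(0,0) | pheromone: 9 0 0 0 / 0 0 0 0 / 0 0 4 0 / 0 0 0 0 / 0 0 0 0 / 0 0 0 0

yes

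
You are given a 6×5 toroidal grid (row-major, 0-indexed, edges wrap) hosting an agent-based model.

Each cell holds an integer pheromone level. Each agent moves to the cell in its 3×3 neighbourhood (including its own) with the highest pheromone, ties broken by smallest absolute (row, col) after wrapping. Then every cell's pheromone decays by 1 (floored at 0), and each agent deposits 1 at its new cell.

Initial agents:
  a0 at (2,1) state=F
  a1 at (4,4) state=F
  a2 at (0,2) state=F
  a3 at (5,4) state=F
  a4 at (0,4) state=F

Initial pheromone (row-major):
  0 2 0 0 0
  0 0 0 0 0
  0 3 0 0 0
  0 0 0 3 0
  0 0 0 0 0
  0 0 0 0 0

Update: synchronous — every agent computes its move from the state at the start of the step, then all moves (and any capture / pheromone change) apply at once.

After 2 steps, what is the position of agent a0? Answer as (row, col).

(2, 1)

t=1: a0@(2,1) a1@(3,3) a2@(0,1) a3@(0,0) a4@(0,0) | pheromone: 2 2 0 0 0 / 0 0 0 0 0 / 0 3 0 0 0 / 0 0 0 3 0 / 0 0 0 0 0 / 0 0 0 0 0
t=2: a0@(2,1) a1@(3,3) a2@(0,0) a3@(0,0) a4@(0,0) | pheromone: 4 1 0 0 0 / 0 0 0 0 0 / 0 3 0 0 0 / 0 0 0 3 0 / 0 0 0 0 0 / 0 0 0 0 0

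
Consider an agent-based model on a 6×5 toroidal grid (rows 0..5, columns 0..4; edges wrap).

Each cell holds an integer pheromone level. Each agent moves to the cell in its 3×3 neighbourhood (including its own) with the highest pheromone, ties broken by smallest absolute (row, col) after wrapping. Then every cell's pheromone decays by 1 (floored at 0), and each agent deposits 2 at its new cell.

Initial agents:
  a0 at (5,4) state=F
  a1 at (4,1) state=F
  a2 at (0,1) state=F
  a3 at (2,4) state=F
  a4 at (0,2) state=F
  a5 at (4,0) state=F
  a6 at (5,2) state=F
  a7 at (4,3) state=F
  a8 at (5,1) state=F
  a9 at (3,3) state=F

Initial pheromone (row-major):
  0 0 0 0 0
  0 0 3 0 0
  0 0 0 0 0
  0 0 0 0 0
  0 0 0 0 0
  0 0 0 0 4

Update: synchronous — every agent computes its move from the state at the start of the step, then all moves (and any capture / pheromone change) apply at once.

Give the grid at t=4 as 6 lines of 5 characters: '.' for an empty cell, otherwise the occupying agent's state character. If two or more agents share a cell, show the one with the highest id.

t=1: a0@(5,4) a1@(3,0) a2@(1,2) a3@(1,0) a4@(1,2) a5@(5,4) a6@(0,1) a7@(5,4) a8@(0,0) a9@(2,2) | pheromone: 2 2 0 0 0 / 2 0 6 0 0 / 0 0 2 0 0 / 2 0 0 0 0 / 0 0 0 0 0 / 0 0 0 0 9
t=2: a0@(5,4) a1@(3,0) a2@(1,2) a3@(0,0) a4@(1,2) a5@(5,4) a6@(1,2) a7@(5,4) a8@(5,4) a9@(1,2) | pheromone: 3 1 0 0 0 / 1 0 13 0 0 / 0 0 1 0 0 / 3 0 0 0 0 / 0 0 0 0 0 / 0 0 0 0 16
t=3: a0@(5,4) a1@(3,0) a2@(1,2) a3@(5,4) a4@(1,2) a5@(5,4) a6@(1,2) a7@(5,4) a8@(5,4) a9@(1,2) | pheromone: 2 0 0 0 0 / 0 0 20 0 0 / 0 0 0 0 0 / 4 0 0 0 0 / 0 0 0 0 0 / 0 0 0 0 25
t=4: a0@(5,4) a1@(3,0) a2@(1,2) a3@(5,4) a4@(1,2) a5@(5,4) a6@(1,2) a7@(5,4) a8@(5,4) a9@(1,2) | pheromone: 1 0 0 0 0 / 0 0 27 0 0 / 0 0 0 0 0 / 5 0 0 0 0 / 0 0 0 0 0 / 0 0 0 0 34

.....
..F..
.....
F....
.....
....F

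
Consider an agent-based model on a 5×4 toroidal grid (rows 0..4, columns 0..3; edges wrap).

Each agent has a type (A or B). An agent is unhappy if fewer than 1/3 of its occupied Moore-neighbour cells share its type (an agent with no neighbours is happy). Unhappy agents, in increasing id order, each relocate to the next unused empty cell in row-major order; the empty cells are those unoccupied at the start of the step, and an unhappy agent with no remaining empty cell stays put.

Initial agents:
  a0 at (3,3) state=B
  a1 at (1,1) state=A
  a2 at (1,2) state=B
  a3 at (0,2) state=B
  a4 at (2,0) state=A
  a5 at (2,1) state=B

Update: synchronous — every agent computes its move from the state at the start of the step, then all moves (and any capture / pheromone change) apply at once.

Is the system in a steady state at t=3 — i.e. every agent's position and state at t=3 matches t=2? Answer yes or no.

t=1: a0@(0,0):B a1@(0,1):A a2@(1,2):B a3@(0,2):B a4@(2,0):A a5@(2,1):B
t=2: a0@(0,3):B a1@(1,0):A a2@(1,2):B a3@(0,2):B a4@(1,1):A a5@(2,1):B
t=3: a0@(0,3):B a1@(1,0):A a2@(1,2):B a3@(0,2):B a4@(0,0):A a5@(2,1):B

no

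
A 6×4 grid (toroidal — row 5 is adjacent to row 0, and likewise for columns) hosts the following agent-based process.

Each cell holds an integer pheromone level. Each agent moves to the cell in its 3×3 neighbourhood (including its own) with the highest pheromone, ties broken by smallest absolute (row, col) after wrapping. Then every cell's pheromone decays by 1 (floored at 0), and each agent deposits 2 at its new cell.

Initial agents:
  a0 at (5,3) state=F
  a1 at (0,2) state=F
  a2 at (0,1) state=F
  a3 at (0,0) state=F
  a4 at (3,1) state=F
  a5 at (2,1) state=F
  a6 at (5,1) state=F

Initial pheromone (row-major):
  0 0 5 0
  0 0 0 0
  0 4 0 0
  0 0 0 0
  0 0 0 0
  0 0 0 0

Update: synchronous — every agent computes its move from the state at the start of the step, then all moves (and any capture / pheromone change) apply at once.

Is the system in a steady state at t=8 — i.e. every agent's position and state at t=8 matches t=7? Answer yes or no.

t=1: a0@(0,2) a1@(0,2) a2@(0,2) a3@(0,0) a4@(2,1) a5@(2,1) a6@(0,2) | pheromone: 2 0 12 0 / 0 0 0 0 / 0 7 0 0 / 0 0 0 0 / 0 0 0 0 / 0 0 0 0
t=2: a0@(0,2) a1@(0,2) a2@(0,2) a3@(0,0) a4@(2,1) a5@(2,1) a6@(0,2) | pheromone: 3 0 19 0 / 0 0 0 0 / 0 10 0 0 / 0 0 0 0 / 0 0 0 0 / 0 0 0 0
t=3: a0@(0,2) a1@(0,2) a2@(0,2) a3@(0,0) a4@(2,1) a5@(2,1) a6@(0,2) | pheromone: 4 0 26 0 / 0 0 0 0 / 0 13 0 0 / 0 0 0 0 / 0 0 0 0 / 0 0 0 0
t=4: a0@(0,2) a1@(0,2) a2@(0,2) a3@(0,0) a4@(2,1) a5@(2,1) a6@(0,2) | pheromone: 5 0 33 0 / 0 0 0 0 / 0 16 0 0 / 0 0 0 0 / 0 0 0 0 / 0 0 0 0
t=5: a0@(0,2) a1@(0,2) a2@(0,2) a3@(0,0) a4@(2,1) a5@(2,1) a6@(0,2) | pheromone: 6 0 40 0 / 0 0 0 0 / 0 19 0 0 / 0 0 0 0 / 0 0 0 0 / 0 0 0 0
t=6: a0@(0,2) a1@(0,2) a2@(0,2) a3@(0,0) a4@(2,1) a5@(2,1) a6@(0,2) | pheromone: 7 0 47 0 / 0 0 0 0 / 0 22 0 0 / 0 0 0 0 / 0 0 0 0 / 0 0 0 0
t=7: a0@(0,2) a1@(0,2) a2@(0,2) a3@(0,0) a4@(2,1) a5@(2,1) a6@(0,2) | pheromone: 8 0 54 0 / 0 0 0 0 / 0 25 0 0 / 0 0 0 0 / 0 0 0 0 / 0 0 0 0
t=8: a0@(0,2) a1@(0,2) a2@(0,2) a3@(0,0) a4@(2,1) a5@(2,1) a6@(0,2) | pheromone: 9 0 61 0 / 0 0 0 0 / 0 28 0 0 / 0 0 0 0 / 0 0 0 0 / 0 0 0 0

yes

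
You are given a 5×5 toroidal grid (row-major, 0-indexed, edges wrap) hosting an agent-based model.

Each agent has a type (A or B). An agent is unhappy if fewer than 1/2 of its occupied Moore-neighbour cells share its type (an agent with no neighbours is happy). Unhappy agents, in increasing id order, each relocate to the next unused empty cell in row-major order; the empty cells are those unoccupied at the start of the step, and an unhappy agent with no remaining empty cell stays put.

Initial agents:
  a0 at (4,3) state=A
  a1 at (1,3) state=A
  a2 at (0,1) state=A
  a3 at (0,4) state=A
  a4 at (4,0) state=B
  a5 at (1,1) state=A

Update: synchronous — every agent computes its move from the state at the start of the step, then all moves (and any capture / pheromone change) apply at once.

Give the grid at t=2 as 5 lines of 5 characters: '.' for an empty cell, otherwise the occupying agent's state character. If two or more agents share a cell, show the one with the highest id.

.AB.A
.A.A.
.....
.....
...A.

t=1: a0@(4,3):A a1@(1,3):A a2@(0,1):A a3@(0,4):A a4@(0,0):B a5@(1,1):A
t=2: a0@(4,3):A a1@(1,3):A a2@(0,1):A a3@(0,4):A a4@(0,2):B a5@(1,1):A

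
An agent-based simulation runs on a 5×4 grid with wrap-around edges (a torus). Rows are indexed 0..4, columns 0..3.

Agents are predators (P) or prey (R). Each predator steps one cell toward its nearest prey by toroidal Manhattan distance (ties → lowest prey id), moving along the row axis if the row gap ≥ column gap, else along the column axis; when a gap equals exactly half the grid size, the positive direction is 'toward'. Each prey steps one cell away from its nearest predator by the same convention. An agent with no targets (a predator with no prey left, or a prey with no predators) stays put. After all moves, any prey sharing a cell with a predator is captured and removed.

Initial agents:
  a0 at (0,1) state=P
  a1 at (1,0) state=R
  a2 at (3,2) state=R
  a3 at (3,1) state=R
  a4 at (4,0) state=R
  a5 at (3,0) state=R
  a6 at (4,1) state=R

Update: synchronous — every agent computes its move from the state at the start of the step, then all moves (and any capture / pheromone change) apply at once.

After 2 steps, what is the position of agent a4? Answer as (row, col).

(2, 0)

t=1: a0@(4,1):P a1@(2,0):R a2@(2,2):R a3@(2,1):R a4@(3,0):R a5@(2,0):R a6@(3,1):R
t=2: a0@(3,1):P a1@(1,0):R a2@(1,2):R a3@(1,1):R a4@(2,0):R a5@(1,0):R a6@(2,1):R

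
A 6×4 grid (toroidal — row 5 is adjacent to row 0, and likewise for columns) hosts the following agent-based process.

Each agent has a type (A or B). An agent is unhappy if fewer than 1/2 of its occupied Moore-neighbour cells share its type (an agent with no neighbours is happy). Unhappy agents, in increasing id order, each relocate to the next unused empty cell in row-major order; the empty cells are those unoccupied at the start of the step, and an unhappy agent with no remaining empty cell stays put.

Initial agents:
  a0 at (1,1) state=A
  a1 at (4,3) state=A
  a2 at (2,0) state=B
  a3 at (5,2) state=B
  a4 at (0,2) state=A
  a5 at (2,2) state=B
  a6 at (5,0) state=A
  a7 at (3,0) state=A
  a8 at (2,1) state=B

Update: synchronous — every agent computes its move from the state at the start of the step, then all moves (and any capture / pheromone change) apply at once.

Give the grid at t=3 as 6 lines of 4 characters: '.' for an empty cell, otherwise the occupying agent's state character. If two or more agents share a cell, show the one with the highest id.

AA..
.BBA
.BB.
....
...A
A...

t=1: a0@(0,0):A a1@(4,3):A a2@(0,1):B a3@(0,3):B a4@(0,2):A a5@(2,2):B a6@(5,0):A a7@(1,0):A a8@(2,1):B
t=2: a0@(0,0):A a1@(4,3):A a2@(1,1):B a3@(1,2):B a4@(1,3):A a5@(2,2):B a6@(5,0):A a7@(2,0):A a8@(2,1):B
t=3: a0@(0,0):A a1@(4,3):A a2@(1,1):B a3@(1,2):B a4@(1,3):A a5@(2,2):B a6@(5,0):A a7@(0,1):A a8@(2,1):B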